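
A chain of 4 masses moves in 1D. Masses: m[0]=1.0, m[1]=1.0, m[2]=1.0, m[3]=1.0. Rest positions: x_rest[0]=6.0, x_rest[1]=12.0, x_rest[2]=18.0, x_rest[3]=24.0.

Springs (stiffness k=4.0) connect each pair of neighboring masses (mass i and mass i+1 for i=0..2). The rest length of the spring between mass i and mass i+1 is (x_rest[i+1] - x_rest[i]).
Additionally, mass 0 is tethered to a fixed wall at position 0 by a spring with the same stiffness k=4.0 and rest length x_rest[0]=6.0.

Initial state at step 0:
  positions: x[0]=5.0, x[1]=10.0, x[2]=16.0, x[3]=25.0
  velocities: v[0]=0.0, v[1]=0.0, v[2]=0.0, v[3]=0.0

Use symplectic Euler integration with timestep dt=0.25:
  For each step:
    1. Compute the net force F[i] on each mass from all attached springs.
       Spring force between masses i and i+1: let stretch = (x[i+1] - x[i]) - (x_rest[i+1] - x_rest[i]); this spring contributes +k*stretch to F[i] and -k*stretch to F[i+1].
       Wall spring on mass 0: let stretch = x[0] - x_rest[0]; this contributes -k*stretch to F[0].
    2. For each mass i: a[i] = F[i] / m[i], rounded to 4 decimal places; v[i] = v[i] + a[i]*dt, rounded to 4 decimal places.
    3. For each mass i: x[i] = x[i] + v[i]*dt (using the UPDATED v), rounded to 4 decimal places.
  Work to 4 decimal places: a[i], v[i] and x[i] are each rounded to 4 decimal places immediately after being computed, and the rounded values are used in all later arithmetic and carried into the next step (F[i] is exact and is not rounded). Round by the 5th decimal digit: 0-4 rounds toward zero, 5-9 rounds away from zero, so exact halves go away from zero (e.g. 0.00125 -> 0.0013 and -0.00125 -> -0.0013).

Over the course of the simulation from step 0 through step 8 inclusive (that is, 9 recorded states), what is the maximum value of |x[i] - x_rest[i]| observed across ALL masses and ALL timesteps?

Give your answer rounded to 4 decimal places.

Answer: 2.2617

Derivation:
Step 0: x=[5.0000 10.0000 16.0000 25.0000] v=[0.0000 0.0000 0.0000 0.0000]
Step 1: x=[5.0000 10.2500 16.7500 24.2500] v=[0.0000 1.0000 3.0000 -3.0000]
Step 2: x=[5.0625 10.8125 17.7500 23.1250] v=[0.2500 2.2500 4.0000 -4.5000]
Step 3: x=[5.2969 11.6719 18.3594 22.1563] v=[0.9375 3.4375 2.4375 -3.8750]
Step 4: x=[5.8008 12.6094 18.2461 21.7383] v=[2.0156 3.7500 -0.4531 -1.6719]
Step 5: x=[6.5567 13.2539 17.5967 21.9473] v=[3.0234 2.5781 -2.5976 0.8359]
Step 6: x=[7.3477 13.3098 16.9493 22.5686] v=[3.1639 0.2237 -2.5898 2.4853]
Step 7: x=[7.7923 12.7851 16.7968 23.2851] v=[1.7783 -2.0989 -0.6100 2.8660]
Step 8: x=[7.5370 12.0151 17.2635 23.8795] v=[-1.0212 -3.0800 1.8666 2.3777]
Max displacement = 2.2617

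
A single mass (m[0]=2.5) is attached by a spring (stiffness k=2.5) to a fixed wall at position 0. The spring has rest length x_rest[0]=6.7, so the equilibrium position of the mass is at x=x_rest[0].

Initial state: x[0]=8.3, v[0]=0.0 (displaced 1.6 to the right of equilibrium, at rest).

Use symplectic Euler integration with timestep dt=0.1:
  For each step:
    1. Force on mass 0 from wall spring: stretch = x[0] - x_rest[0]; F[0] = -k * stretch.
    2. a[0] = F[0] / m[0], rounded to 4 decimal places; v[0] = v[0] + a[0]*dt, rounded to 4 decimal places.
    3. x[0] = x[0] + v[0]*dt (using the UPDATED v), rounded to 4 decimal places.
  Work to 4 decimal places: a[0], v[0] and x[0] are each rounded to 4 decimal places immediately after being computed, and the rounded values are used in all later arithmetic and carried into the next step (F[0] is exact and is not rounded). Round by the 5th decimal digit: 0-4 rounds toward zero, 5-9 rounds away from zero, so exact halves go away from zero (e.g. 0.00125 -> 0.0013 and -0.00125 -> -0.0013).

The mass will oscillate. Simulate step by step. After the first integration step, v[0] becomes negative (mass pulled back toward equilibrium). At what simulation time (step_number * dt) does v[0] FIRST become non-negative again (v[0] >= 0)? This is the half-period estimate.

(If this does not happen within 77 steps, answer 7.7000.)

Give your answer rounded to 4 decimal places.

Answer: 3.2000

Derivation:
Step 0: x=[8.3000] v=[0.0000]
Step 1: x=[8.2840] v=[-0.1600]
Step 2: x=[8.2522] v=[-0.3184]
Step 3: x=[8.2048] v=[-0.4736]
Step 4: x=[8.1424] v=[-0.6241]
Step 5: x=[8.0656] v=[-0.7683]
Step 6: x=[7.9751] v=[-0.9049]
Step 7: x=[7.8719] v=[-1.0324]
Step 8: x=[7.7569] v=[-1.1496]
Step 9: x=[7.6314] v=[-1.2553]
Step 10: x=[7.4966] v=[-1.3484]
Step 11: x=[7.3538] v=[-1.4281]
Step 12: x=[7.2045] v=[-1.4935]
Step 13: x=[7.0501] v=[-1.5440]
Step 14: x=[6.8922] v=[-1.5790]
Step 15: x=[6.7324] v=[-1.5982]
Step 16: x=[6.5723] v=[-1.6014]
Step 17: x=[6.4134] v=[-1.5886]
Step 18: x=[6.2574] v=[-1.5599]
Step 19: x=[6.1058] v=[-1.5156]
Step 20: x=[5.9602] v=[-1.4562]
Step 21: x=[5.8220] v=[-1.3822]
Step 22: x=[5.6926] v=[-1.2944]
Step 23: x=[5.5732] v=[-1.1937]
Step 24: x=[5.4651] v=[-1.0810]
Step 25: x=[5.3694] v=[-0.9575]
Step 26: x=[5.2870] v=[-0.8244]
Step 27: x=[5.2187] v=[-0.6831]
Step 28: x=[5.1652] v=[-0.5350]
Step 29: x=[5.1271] v=[-0.3815]
Step 30: x=[5.1047] v=[-0.2242]
Step 31: x=[5.0982] v=[-0.0647]
Step 32: x=[5.1078] v=[0.0955]
First v>=0 after going negative at step 32, time=3.2000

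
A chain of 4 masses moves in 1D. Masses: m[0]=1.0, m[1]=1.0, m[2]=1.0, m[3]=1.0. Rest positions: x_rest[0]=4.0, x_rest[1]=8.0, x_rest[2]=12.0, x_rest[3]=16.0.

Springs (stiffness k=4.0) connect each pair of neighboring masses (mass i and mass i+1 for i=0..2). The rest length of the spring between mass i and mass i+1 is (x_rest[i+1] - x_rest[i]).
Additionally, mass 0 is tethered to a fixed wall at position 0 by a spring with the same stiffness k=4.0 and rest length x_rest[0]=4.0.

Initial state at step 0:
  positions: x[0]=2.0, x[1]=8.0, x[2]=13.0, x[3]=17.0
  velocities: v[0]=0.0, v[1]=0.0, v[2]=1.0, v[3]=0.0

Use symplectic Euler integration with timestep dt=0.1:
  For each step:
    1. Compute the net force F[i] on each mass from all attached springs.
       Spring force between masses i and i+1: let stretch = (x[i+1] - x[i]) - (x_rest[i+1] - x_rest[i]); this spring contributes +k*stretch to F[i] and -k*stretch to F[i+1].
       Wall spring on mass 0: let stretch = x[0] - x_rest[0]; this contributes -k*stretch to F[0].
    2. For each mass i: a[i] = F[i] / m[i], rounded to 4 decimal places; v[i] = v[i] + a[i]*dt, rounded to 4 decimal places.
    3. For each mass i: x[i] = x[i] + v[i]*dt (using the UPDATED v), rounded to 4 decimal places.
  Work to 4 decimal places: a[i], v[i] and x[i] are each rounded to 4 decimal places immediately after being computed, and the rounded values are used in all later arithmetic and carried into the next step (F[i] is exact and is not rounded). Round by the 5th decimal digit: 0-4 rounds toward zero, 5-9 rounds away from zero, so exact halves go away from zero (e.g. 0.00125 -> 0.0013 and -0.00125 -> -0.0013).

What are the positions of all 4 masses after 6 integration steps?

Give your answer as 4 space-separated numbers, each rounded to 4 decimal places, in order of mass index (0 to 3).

Answer: 4.4761 7.7375 12.6502 17.0139

Derivation:
Step 0: x=[2.0000 8.0000 13.0000 17.0000] v=[0.0000 0.0000 1.0000 0.0000]
Step 1: x=[2.1600 7.9600 13.0600 17.0000] v=[1.6000 -0.4000 0.6000 0.0000]
Step 2: x=[2.4656 7.8920 13.0736 17.0024] v=[3.0560 -0.6800 0.1360 0.0240]
Step 3: x=[2.8896 7.8142 13.0371 17.0077] v=[4.2403 -0.7779 -0.3651 0.0525]
Step 4: x=[3.3950 7.7483 12.9505 17.0141] v=[5.0543 -0.6586 -0.8660 0.0643]
Step 5: x=[3.9388 7.7164 12.8184 17.0180] v=[5.4376 -0.3190 -1.3214 0.0389]
Step 6: x=[4.4761 7.7375 12.6502 17.0139] v=[5.3731 0.2108 -1.6824 -0.0409]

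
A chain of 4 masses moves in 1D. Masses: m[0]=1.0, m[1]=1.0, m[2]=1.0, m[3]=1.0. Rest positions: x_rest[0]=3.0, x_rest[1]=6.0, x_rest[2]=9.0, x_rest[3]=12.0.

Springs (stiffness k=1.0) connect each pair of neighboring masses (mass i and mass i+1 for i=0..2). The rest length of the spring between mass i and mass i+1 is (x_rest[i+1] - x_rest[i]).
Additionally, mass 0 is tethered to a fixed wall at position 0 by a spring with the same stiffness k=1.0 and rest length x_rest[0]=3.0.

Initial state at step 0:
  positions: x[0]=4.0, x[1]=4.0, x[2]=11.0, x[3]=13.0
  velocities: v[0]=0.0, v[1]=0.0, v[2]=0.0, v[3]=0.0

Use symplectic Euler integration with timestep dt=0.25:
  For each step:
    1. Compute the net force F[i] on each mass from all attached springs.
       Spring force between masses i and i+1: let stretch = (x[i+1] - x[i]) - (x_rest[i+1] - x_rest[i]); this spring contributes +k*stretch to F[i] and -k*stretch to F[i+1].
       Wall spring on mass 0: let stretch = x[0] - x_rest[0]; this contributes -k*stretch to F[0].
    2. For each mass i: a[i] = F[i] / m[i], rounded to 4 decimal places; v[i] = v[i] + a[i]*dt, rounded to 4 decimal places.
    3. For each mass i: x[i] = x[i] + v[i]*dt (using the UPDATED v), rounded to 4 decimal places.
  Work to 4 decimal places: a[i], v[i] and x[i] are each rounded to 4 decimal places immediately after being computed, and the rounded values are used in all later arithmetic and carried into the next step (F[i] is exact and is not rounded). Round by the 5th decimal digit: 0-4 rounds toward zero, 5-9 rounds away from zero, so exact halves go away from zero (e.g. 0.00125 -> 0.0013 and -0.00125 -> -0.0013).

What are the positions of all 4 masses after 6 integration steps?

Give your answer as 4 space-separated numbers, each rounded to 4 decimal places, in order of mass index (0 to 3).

Answer: 1.8851 8.3391 8.1778 13.1064

Derivation:
Step 0: x=[4.0000 4.0000 11.0000 13.0000] v=[0.0000 0.0000 0.0000 0.0000]
Step 1: x=[3.7500 4.4375 10.6875 13.0625] v=[-1.0000 1.7500 -1.2500 0.2500]
Step 2: x=[3.3086 5.2227 10.1328 13.1641] v=[-1.7656 3.1406 -2.2188 0.4063]
Step 3: x=[2.7801 6.1951 9.4607 13.2637] v=[-2.1142 3.8896 -2.6885 0.3985]
Step 4: x=[2.2912 7.1582 8.8222 13.3132] v=[-1.9555 3.8523 -2.5542 0.1978]
Step 5: x=[1.9633 7.9211 8.3603 13.2695] v=[-1.3116 3.0516 -1.8475 -0.1750]
Step 6: x=[1.8851 8.3391 8.1778 13.1064] v=[-0.3130 1.6720 -0.7300 -0.6523]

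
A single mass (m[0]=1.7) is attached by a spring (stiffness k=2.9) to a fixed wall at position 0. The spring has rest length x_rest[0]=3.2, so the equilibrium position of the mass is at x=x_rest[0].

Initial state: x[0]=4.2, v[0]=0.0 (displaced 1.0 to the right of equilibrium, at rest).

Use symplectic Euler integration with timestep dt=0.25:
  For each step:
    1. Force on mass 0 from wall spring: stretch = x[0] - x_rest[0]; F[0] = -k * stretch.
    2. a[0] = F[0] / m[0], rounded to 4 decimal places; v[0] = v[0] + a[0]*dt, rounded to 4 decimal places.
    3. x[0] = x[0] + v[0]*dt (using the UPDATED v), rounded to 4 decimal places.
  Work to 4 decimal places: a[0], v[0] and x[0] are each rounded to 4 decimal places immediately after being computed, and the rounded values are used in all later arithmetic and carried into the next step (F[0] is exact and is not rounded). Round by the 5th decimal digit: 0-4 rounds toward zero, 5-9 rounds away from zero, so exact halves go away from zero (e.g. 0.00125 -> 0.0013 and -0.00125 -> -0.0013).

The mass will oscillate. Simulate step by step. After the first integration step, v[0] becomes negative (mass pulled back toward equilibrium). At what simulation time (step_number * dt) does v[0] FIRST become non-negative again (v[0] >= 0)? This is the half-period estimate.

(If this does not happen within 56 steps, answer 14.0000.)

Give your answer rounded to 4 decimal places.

Answer: 2.5000

Derivation:
Step 0: x=[4.2000] v=[0.0000]
Step 1: x=[4.0934] v=[-0.4265]
Step 2: x=[3.8915] v=[-0.8075]
Step 3: x=[3.6159] v=[-1.1024]
Step 4: x=[3.2960] v=[-1.2798]
Step 5: x=[2.9658] v=[-1.3208]
Step 6: x=[2.6606] v=[-1.2209]
Step 7: x=[2.4129] v=[-0.9909]
Step 8: x=[2.2491] v=[-0.6552]
Step 9: x=[2.1867] v=[-0.2497]
Step 10: x=[2.2323] v=[0.1825]
First v>=0 after going negative at step 10, time=2.5000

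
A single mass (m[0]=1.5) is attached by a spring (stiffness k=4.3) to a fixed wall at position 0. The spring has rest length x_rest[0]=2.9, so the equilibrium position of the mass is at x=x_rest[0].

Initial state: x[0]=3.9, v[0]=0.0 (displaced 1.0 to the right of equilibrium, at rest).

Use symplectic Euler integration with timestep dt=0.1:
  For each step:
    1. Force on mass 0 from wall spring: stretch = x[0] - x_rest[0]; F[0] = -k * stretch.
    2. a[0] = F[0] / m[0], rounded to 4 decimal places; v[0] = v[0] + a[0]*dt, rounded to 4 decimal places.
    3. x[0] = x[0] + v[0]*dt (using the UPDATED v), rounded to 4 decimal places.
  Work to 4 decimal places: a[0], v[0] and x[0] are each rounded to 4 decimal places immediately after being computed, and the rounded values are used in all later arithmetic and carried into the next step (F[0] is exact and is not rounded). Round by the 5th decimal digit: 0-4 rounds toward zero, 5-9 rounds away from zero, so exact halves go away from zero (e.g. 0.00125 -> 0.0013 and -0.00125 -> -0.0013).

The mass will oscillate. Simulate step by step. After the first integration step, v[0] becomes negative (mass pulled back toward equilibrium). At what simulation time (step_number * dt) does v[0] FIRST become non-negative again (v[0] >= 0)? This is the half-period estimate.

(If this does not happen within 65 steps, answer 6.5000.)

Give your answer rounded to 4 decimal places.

Step 0: x=[3.9000] v=[0.0000]
Step 1: x=[3.8713] v=[-0.2867]
Step 2: x=[3.8148] v=[-0.5651]
Step 3: x=[3.7321] v=[-0.8273]
Step 4: x=[3.6255] v=[-1.0658]
Step 5: x=[3.4981] v=[-1.2738]
Step 6: x=[3.3536] v=[-1.4453]
Step 7: x=[3.1961] v=[-1.5753]
Step 8: x=[3.0301] v=[-1.6602]
Step 9: x=[2.8604] v=[-1.6975]
Step 10: x=[2.6918] v=[-1.6862]
Step 11: x=[2.5292] v=[-1.6265]
Step 12: x=[2.3772] v=[-1.5202]
Step 13: x=[2.2402] v=[-1.3703]
Step 14: x=[2.1221] v=[-1.1812]
Step 15: x=[2.0263] v=[-0.9582]
Step 16: x=[1.9555] v=[-0.7077]
Step 17: x=[1.9118] v=[-0.4369]
Step 18: x=[1.8964] v=[-0.1536]
Step 19: x=[1.9098] v=[0.1341]
First v>=0 after going negative at step 19, time=1.9000

Answer: 1.9000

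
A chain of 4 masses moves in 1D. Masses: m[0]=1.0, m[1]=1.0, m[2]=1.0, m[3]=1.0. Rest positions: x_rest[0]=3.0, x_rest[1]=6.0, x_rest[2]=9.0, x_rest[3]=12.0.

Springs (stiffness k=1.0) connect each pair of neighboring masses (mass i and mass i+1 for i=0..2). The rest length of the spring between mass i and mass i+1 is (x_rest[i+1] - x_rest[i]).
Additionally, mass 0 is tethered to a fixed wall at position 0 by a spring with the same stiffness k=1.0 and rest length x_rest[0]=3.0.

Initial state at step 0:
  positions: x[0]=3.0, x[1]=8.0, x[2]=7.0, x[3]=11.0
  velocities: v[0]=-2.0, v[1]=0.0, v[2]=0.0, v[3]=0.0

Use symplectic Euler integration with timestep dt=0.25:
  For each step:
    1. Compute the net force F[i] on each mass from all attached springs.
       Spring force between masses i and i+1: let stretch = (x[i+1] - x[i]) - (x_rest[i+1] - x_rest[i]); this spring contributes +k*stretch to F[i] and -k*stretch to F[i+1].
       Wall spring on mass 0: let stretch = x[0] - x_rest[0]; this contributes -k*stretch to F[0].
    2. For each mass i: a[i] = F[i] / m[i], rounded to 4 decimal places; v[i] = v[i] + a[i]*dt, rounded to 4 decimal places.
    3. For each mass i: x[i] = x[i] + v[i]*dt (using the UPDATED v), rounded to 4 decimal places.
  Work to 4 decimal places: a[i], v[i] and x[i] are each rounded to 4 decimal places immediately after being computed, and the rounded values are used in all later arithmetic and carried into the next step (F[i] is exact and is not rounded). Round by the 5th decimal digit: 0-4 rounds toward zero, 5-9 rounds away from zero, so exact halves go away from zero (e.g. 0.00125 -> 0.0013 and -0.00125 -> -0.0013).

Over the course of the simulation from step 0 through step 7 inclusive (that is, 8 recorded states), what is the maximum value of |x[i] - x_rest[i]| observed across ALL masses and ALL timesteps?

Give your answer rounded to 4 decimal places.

Step 0: x=[3.0000 8.0000 7.0000 11.0000] v=[-2.0000 0.0000 0.0000 0.0000]
Step 1: x=[2.6250 7.6250 7.3125 10.9375] v=[-1.5000 -1.5000 1.2500 -0.2500]
Step 2: x=[2.3984 6.9180 7.8711 10.8359] v=[-0.9063 -2.8281 2.2344 -0.4063]
Step 3: x=[2.3044 5.9881 8.5554 10.7365] v=[-0.3760 -3.7197 2.7373 -0.3975]
Step 4: x=[2.2966 4.9884 9.2156 10.6883] v=[-0.0312 -3.9988 2.6408 -0.1928]
Step 5: x=[2.3135 4.0847 9.7037 10.7356] v=[0.0676 -3.6150 1.9522 0.1890]
Step 6: x=[2.2965 3.4214 9.9051 10.9059] v=[-0.0680 -2.6531 0.8054 0.6810]
Step 7: x=[2.2063 3.0931 9.7638 11.2011] v=[-0.3609 -1.3134 -0.5653 1.1808]
Max displacement = 2.9069

Answer: 2.9069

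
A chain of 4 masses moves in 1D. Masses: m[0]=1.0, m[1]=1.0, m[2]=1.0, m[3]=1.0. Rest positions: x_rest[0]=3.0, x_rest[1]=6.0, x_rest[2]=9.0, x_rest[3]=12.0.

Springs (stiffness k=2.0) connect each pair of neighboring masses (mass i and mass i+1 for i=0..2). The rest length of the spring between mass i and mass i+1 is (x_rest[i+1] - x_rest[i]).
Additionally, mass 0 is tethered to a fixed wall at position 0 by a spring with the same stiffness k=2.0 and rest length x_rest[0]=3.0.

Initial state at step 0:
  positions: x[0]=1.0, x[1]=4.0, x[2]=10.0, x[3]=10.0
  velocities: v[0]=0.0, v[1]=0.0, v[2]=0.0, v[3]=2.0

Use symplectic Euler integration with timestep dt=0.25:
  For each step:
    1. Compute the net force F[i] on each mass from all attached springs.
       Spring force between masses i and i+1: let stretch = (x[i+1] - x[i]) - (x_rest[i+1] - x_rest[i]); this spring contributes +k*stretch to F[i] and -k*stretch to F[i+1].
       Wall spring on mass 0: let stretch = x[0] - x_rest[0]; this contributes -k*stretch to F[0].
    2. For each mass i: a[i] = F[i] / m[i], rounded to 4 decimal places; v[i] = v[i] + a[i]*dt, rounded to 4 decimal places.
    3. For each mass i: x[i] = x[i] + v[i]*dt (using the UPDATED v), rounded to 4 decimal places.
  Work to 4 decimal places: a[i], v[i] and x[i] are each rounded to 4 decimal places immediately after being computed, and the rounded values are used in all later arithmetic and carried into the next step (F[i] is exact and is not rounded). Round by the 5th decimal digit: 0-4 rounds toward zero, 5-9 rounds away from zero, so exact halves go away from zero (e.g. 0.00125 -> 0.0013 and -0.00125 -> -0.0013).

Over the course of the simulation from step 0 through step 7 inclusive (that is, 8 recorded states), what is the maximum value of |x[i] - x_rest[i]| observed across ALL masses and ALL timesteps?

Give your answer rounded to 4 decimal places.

Answer: 2.4975

Derivation:
Step 0: x=[1.0000 4.0000 10.0000 10.0000] v=[0.0000 0.0000 0.0000 2.0000]
Step 1: x=[1.2500 4.3750 9.2500 10.8750] v=[1.0000 1.5000 -3.0000 3.5000]
Step 2: x=[1.7344 4.9688 8.0938 11.9219] v=[1.9375 2.3750 -4.6250 4.1875]
Step 3: x=[2.4063 5.5489 7.0254 12.8653] v=[2.6875 2.3203 -4.2735 3.7735]
Step 4: x=[3.1702 5.9207 6.5025 13.4537] v=[3.0557 1.4873 -2.0918 2.3536]
Step 5: x=[3.8817 6.0215 6.7757 13.5482] v=[2.8459 0.4030 1.0929 0.3780]
Step 6: x=[4.3755 5.9491 7.8012 13.1711] v=[1.9750 -0.2898 4.1021 -1.5083]
Step 7: x=[4.5190 5.9115 9.2665 12.4978] v=[0.5741 -0.1506 5.8610 -2.6933]
Max displacement = 2.4975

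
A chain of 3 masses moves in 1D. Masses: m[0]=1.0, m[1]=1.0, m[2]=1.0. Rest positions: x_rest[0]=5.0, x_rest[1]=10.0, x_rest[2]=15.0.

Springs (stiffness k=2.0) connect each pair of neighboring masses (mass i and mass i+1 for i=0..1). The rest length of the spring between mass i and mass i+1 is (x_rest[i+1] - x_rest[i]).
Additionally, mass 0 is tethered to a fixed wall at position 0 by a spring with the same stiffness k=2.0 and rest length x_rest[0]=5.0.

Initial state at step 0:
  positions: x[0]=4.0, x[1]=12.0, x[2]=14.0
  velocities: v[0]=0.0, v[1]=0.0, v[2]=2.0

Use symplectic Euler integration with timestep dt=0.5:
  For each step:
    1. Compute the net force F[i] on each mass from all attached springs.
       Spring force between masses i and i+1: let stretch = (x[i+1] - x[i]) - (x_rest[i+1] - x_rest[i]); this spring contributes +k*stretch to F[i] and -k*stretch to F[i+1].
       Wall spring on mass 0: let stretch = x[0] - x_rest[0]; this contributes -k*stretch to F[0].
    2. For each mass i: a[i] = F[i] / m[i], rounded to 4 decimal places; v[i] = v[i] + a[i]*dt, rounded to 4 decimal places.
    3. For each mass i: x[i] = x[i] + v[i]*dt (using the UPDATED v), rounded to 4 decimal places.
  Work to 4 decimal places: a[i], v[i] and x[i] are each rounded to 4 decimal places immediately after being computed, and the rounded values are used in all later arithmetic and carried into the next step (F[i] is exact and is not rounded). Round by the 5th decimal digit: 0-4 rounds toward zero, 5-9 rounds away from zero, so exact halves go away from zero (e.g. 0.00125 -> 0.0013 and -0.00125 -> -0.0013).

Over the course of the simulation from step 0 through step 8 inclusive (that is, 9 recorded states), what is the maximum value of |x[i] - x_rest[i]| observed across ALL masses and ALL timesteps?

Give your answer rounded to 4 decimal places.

Step 0: x=[4.0000 12.0000 14.0000] v=[0.0000 0.0000 2.0000]
Step 1: x=[6.0000 9.0000 16.5000] v=[4.0000 -6.0000 5.0000]
Step 2: x=[6.5000 8.2500 17.7500] v=[1.0000 -1.5000 2.5000]
Step 3: x=[4.6250 11.3750 16.7500] v=[-3.7500 6.2500 -2.0000]
Step 4: x=[3.8125 13.8125 15.5625] v=[-1.6250 4.8750 -2.3750]
Step 5: x=[6.0938 12.1250 16.0000] v=[4.5625 -3.3750 0.8750]
Step 6: x=[8.3438 9.3594 17.0000] v=[4.4999 -5.5312 2.0000]
Step 7: x=[6.9297 9.9063 16.6797] v=[-2.8283 1.0938 -0.6406]
Step 8: x=[3.5390 12.3516 15.4727] v=[-6.7814 4.8906 -2.4140]
Max displacement = 3.8125

Answer: 3.8125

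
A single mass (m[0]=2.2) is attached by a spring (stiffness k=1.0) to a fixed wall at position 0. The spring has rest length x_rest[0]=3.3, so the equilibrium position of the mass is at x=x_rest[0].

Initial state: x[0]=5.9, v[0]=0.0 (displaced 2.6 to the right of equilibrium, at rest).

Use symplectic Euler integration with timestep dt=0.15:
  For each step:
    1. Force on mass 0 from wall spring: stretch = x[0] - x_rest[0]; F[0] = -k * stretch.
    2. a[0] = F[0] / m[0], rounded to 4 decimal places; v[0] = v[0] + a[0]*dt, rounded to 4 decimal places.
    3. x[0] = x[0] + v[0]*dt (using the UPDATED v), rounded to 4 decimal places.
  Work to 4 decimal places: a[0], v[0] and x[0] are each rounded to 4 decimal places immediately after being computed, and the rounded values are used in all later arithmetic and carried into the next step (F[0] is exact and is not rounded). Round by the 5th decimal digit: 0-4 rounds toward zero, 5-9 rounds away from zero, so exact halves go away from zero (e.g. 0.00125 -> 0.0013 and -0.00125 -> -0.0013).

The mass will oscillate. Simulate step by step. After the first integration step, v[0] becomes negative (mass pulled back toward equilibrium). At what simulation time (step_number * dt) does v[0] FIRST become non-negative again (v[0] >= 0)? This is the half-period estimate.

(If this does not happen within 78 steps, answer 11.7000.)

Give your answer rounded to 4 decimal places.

Step 0: x=[5.9000] v=[0.0000]
Step 1: x=[5.8734] v=[-0.1773]
Step 2: x=[5.8205] v=[-0.3528]
Step 3: x=[5.7418] v=[-0.5247]
Step 4: x=[5.6381] v=[-0.6912]
Step 5: x=[5.5105] v=[-0.8506]
Step 6: x=[5.3603] v=[-1.0013]
Step 7: x=[5.1890] v=[-1.1418]
Step 8: x=[4.9984] v=[-1.2706]
Step 9: x=[4.7904] v=[-1.3864]
Step 10: x=[4.5672] v=[-1.4880]
Step 11: x=[4.3310] v=[-1.5744]
Step 12: x=[4.0843] v=[-1.6447]
Step 13: x=[3.8296] v=[-1.6982]
Step 14: x=[3.5695] v=[-1.7343]
Step 15: x=[3.3066] v=[-1.7527]
Step 16: x=[3.0436] v=[-1.7532]
Step 17: x=[2.7832] v=[-1.7357]
Step 18: x=[2.5281] v=[-1.7005]
Step 19: x=[2.2809] v=[-1.6479]
Step 20: x=[2.0441] v=[-1.5784]
Step 21: x=[1.8202] v=[-1.4928]
Step 22: x=[1.6114] v=[-1.3919]
Step 23: x=[1.4199] v=[-1.2768]
Step 24: x=[1.2476] v=[-1.1486]
Step 25: x=[1.0963] v=[-1.0087]
Step 26: x=[0.9675] v=[-0.8584]
Step 27: x=[0.8626] v=[-0.6994]
Step 28: x=[0.7826] v=[-0.5332]
Step 29: x=[0.7284] v=[-0.3616]
Step 30: x=[0.7005] v=[-0.1863]
Step 31: x=[0.6991] v=[-0.0091]
Step 32: x=[0.7243] v=[0.1682]
First v>=0 after going negative at step 32, time=4.8000

Answer: 4.8000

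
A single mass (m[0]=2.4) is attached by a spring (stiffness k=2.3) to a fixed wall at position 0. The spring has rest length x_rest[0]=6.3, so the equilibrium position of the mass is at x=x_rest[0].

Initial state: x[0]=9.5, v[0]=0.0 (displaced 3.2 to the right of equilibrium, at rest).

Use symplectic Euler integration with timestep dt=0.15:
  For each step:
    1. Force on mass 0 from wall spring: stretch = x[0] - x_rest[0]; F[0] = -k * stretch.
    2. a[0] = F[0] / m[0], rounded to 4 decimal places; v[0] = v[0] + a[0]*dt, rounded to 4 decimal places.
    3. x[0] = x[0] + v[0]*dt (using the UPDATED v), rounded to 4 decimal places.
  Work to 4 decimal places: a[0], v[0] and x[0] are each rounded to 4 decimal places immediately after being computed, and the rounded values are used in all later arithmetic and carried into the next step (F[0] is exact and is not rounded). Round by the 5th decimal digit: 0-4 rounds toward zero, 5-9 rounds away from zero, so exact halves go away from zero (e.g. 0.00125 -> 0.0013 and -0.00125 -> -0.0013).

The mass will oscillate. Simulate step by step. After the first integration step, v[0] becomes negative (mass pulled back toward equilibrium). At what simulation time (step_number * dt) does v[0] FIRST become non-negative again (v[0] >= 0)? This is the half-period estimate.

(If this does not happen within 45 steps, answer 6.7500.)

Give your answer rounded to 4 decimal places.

Answer: 3.3000

Derivation:
Step 0: x=[9.5000] v=[0.0000]
Step 1: x=[9.4310] v=[-0.4600]
Step 2: x=[9.2945] v=[-0.9101]
Step 3: x=[9.0934] v=[-1.3406]
Step 4: x=[8.8321] v=[-1.7422]
Step 5: x=[8.5162] v=[-2.1062]
Step 6: x=[8.1525] v=[-2.4248]
Step 7: x=[7.7488] v=[-2.6911]
Step 8: x=[7.3139] v=[-2.8994]
Step 9: x=[6.8571] v=[-3.0452]
Step 10: x=[6.3883] v=[-3.1253]
Step 11: x=[5.9176] v=[-3.1380]
Step 12: x=[5.4552] v=[-3.0830]
Step 13: x=[5.0110] v=[-2.9616]
Step 14: x=[4.5946] v=[-2.7763]
Step 15: x=[4.2149] v=[-2.5312]
Step 16: x=[3.8802] v=[-2.2315]
Step 17: x=[3.5976] v=[-1.8837]
Step 18: x=[3.3733] v=[-1.4952]
Step 19: x=[3.2121] v=[-1.0745]
Step 20: x=[3.1175] v=[-0.6306]
Step 21: x=[3.0915] v=[-0.1731]
Step 22: x=[3.1347] v=[0.2881]
First v>=0 after going negative at step 22, time=3.3000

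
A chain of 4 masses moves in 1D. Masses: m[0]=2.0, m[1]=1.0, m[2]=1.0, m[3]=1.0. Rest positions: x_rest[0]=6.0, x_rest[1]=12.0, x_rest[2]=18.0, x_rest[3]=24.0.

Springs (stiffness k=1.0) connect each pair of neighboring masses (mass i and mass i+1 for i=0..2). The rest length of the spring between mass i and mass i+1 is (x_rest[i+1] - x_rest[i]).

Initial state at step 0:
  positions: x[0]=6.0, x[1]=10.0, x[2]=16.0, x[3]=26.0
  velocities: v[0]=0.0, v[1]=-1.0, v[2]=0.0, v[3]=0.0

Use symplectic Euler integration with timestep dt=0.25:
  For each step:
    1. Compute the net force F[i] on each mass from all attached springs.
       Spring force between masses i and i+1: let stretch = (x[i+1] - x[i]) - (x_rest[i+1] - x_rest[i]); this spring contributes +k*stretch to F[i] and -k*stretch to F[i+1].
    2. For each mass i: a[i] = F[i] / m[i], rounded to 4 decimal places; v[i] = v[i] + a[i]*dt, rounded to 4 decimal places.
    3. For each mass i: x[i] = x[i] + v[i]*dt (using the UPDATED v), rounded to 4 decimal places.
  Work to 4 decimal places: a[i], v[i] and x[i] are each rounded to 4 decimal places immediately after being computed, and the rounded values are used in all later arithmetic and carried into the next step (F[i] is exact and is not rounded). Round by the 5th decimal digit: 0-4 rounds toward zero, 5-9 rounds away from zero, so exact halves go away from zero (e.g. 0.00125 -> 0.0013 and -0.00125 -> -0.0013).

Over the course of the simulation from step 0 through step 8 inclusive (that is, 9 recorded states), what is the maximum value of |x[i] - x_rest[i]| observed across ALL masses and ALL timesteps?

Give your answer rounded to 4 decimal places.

Answer: 2.3202

Derivation:
Step 0: x=[6.0000 10.0000 16.0000 26.0000] v=[0.0000 -1.0000 0.0000 0.0000]
Step 1: x=[5.9375 9.8750 16.2500 25.7500] v=[-0.2500 -0.5000 1.0000 -1.0000]
Step 2: x=[5.8106 9.9024 16.6953 25.2813] v=[-0.5078 0.1094 1.7813 -1.8750]
Step 3: x=[5.6240 10.0986 17.2527 24.6509] v=[-0.7463 0.7847 2.2296 -2.5215]
Step 4: x=[5.3898 10.4623 17.8254 23.9331] v=[-0.9370 1.4546 2.2906 -2.8711]
Step 5: x=[5.1266 10.9691 18.3196 23.2086] v=[-1.0530 2.0273 1.9768 -2.8980]
Step 6: x=[4.8584 11.5702 18.6600 22.5535] v=[-1.0727 2.4043 1.3614 -2.6203]
Step 7: x=[4.6125 12.1949 18.8006 22.0301] v=[-0.9837 2.4988 0.5623 -2.0937]
Step 8: x=[4.4160 12.7586 18.7302 21.6798] v=[-0.7859 2.2546 -0.2818 -1.4011]
Max displacement = 2.3202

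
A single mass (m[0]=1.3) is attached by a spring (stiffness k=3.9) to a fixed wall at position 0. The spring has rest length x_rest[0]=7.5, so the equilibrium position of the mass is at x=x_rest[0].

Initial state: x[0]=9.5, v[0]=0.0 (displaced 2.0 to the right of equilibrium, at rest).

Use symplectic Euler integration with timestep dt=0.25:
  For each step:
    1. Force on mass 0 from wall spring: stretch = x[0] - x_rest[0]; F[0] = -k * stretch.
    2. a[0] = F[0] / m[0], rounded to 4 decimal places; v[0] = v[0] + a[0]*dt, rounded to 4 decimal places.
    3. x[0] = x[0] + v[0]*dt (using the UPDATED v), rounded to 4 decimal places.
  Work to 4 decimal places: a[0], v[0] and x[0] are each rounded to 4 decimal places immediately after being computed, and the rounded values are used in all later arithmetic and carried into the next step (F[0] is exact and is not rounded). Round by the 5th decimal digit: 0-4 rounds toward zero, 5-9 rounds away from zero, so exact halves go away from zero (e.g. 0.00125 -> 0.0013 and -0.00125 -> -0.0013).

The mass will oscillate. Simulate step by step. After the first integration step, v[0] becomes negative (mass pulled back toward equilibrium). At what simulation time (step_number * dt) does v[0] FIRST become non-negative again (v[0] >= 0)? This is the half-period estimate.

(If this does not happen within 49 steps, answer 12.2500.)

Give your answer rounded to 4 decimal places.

Step 0: x=[9.5000] v=[0.0000]
Step 1: x=[9.1250] v=[-1.5000]
Step 2: x=[8.4453] v=[-2.7188]
Step 3: x=[7.5884] v=[-3.4278]
Step 4: x=[6.7149] v=[-3.4941]
Step 5: x=[5.9886] v=[-2.9053]
Step 6: x=[5.5457] v=[-1.7718]
Step 7: x=[5.4692] v=[-0.3061]
Step 8: x=[5.7735] v=[1.2170]
First v>=0 after going negative at step 8, time=2.0000

Answer: 2.0000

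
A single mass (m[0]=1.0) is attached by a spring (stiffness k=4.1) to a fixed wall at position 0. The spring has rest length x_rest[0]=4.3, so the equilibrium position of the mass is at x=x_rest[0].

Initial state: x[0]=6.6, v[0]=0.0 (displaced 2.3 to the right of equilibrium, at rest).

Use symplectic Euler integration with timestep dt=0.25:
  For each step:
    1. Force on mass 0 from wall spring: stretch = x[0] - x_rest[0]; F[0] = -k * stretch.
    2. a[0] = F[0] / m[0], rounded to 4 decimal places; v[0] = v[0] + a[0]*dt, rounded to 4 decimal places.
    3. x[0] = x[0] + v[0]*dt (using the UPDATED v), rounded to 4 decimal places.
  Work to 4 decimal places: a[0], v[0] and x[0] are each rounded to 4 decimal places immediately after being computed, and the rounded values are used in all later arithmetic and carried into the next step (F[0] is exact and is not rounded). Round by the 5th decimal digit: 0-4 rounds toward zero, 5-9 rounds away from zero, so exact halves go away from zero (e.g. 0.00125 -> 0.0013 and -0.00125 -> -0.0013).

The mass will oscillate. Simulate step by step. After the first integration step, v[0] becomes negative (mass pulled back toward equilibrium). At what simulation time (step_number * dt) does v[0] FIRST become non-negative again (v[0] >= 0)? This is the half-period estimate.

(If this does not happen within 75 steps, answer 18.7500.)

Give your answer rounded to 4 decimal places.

Answer: 1.7500

Derivation:
Step 0: x=[6.6000] v=[0.0000]
Step 1: x=[6.0106] v=[-2.3575]
Step 2: x=[4.9829] v=[-4.1109]
Step 3: x=[3.7802] v=[-4.8109]
Step 4: x=[2.7107] v=[-4.2781]
Step 5: x=[2.0484] v=[-2.6491]
Step 6: x=[1.9631] v=[-0.3412]
Step 7: x=[2.4766] v=[2.0541]
First v>=0 after going negative at step 7, time=1.7500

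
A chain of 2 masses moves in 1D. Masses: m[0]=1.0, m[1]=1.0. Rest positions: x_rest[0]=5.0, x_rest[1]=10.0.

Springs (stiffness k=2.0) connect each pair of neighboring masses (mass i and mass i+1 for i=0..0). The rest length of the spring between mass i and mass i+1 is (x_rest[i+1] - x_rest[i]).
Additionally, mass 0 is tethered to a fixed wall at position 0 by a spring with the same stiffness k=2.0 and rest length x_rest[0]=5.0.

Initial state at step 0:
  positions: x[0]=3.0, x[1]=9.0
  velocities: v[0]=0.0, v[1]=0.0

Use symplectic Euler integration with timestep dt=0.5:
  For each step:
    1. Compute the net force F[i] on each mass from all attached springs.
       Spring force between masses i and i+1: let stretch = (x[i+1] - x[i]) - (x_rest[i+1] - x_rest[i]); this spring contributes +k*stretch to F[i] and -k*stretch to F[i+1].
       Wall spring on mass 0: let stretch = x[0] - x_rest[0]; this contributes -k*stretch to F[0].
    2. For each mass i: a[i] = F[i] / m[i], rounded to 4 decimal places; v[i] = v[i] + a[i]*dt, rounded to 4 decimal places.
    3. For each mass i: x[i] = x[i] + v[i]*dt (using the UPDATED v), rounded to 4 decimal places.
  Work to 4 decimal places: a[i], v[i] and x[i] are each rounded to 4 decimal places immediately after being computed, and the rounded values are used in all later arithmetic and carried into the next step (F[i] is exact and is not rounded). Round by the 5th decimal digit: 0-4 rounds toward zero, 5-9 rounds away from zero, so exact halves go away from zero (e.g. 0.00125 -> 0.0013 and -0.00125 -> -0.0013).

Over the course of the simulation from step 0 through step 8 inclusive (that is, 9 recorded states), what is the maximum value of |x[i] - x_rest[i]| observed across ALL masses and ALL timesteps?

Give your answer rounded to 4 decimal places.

Answer: 2.1797

Derivation:
Step 0: x=[3.0000 9.0000] v=[0.0000 0.0000]
Step 1: x=[4.5000 8.5000] v=[3.0000 -1.0000]
Step 2: x=[5.7500 8.5000] v=[2.5000 0.0000]
Step 3: x=[5.5000 9.6250] v=[-0.5000 2.2500]
Step 4: x=[4.5625 11.1875] v=[-1.8750 3.1250]
Step 5: x=[4.6563 11.9375] v=[0.1875 1.5000]
Step 6: x=[6.0625 11.5469] v=[2.8124 -0.7812]
Step 7: x=[7.1797 10.9141] v=[2.2343 -1.2656]
Step 8: x=[6.5742 10.9141] v=[-1.2110 0.0000]
Max displacement = 2.1797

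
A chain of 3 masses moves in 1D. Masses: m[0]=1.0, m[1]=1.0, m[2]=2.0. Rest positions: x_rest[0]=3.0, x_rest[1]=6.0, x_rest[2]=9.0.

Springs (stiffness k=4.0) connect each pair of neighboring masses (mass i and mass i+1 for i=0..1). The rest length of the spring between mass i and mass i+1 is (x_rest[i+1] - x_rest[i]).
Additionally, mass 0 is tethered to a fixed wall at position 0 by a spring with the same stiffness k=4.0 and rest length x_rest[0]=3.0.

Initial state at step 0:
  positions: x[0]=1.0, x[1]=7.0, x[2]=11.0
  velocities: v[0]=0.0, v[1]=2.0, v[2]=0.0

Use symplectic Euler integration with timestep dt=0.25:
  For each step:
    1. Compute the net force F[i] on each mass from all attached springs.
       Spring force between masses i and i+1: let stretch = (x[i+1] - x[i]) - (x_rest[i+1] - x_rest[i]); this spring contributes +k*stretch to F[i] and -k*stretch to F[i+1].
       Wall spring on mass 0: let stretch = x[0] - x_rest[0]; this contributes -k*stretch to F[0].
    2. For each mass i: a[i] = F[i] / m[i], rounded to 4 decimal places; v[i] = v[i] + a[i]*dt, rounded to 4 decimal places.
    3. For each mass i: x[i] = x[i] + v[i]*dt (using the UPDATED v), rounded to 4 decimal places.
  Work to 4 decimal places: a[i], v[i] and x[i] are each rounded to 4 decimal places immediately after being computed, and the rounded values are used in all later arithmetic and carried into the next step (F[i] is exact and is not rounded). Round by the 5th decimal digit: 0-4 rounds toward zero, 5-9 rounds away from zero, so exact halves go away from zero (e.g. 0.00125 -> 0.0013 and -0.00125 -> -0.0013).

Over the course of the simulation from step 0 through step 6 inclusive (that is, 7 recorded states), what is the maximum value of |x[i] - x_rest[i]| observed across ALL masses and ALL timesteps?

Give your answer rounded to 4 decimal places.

Step 0: x=[1.0000 7.0000 11.0000] v=[0.0000 2.0000 0.0000]
Step 1: x=[2.2500 7.0000 10.8750] v=[5.0000 0.0000 -0.5000]
Step 2: x=[4.1250 6.7813 10.6406] v=[7.5000 -0.8750 -0.9375]
Step 3: x=[5.6328 6.8633 10.2988] v=[6.0313 0.3280 -1.3672]
Step 4: x=[6.0401 7.4966 9.9026] v=[1.6290 2.5330 -1.5850]
Step 5: x=[5.3015 8.3672 9.5806] v=[-2.9546 3.4825 -1.2880]
Step 6: x=[4.0039 8.7748 9.4819] v=[-5.1904 1.6302 -0.3947]
Max displacement = 3.0401

Answer: 3.0401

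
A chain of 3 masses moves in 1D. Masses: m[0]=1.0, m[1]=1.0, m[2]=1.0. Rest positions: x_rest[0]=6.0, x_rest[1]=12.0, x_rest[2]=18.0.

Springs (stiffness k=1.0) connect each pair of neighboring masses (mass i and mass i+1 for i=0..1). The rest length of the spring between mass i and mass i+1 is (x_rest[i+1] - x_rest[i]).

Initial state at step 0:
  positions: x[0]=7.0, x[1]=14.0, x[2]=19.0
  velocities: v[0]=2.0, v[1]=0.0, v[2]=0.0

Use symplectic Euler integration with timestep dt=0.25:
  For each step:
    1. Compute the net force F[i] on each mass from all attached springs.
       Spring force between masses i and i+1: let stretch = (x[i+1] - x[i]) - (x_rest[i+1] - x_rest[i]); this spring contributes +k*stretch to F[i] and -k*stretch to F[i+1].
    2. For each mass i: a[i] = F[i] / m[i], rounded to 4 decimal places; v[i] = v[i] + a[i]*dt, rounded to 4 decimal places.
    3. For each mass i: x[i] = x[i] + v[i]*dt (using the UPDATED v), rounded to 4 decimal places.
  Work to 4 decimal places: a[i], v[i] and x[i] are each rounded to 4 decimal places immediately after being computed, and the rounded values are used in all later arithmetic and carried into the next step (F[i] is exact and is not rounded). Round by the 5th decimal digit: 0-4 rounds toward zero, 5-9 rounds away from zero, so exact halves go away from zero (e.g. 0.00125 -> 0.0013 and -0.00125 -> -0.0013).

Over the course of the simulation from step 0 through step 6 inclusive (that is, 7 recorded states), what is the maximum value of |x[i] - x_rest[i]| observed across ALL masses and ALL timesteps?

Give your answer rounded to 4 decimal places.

Step 0: x=[7.0000 14.0000 19.0000] v=[2.0000 0.0000 0.0000]
Step 1: x=[7.5625 13.8750 19.0625] v=[2.2500 -0.5000 0.2500]
Step 2: x=[8.1445 13.6797 19.1758] v=[2.3281 -0.7813 0.4531]
Step 3: x=[8.6975 13.4819 19.3206] v=[2.2119 -0.7911 0.5791]
Step 4: x=[9.1745 13.3500 19.4755] v=[1.9080 -0.5275 0.6194]
Step 5: x=[9.5375 13.3400 19.6225] v=[1.4519 -0.0400 0.5880]
Step 6: x=[9.7631 13.4850 19.7519] v=[0.9025 0.5800 0.5174]
Max displacement = 3.7631

Answer: 3.7631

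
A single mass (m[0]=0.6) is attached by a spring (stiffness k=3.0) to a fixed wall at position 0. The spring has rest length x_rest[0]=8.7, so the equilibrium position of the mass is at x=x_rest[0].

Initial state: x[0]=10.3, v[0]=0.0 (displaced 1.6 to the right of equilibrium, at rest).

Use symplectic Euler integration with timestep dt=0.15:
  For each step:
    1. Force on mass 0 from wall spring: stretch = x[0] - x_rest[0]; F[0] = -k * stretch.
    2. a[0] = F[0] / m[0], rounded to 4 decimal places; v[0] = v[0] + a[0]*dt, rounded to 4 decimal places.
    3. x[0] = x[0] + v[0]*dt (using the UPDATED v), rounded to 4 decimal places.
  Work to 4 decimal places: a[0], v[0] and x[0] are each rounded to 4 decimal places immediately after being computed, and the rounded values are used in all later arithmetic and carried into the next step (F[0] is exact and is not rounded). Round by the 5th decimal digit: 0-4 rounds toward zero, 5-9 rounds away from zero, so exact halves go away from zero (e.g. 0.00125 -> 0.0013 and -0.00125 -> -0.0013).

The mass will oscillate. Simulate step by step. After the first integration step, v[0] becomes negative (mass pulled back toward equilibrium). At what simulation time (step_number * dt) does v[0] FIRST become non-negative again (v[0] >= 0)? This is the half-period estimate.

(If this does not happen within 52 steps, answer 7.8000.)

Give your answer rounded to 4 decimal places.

Step 0: x=[10.3000] v=[0.0000]
Step 1: x=[10.1200] v=[-1.2000]
Step 2: x=[9.7803] v=[-2.2650]
Step 3: x=[9.3190] v=[-3.0752]
Step 4: x=[8.7881] v=[-3.5395]
Step 5: x=[8.2473] v=[-3.6056]
Step 6: x=[7.7574] v=[-3.2661]
Step 7: x=[7.3735] v=[-2.5592]
Step 8: x=[7.1389] v=[-1.5643]
Step 9: x=[7.0799] v=[-0.3935]
Step 10: x=[7.2031] v=[0.8216]
First v>=0 after going negative at step 10, time=1.5000

Answer: 1.5000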